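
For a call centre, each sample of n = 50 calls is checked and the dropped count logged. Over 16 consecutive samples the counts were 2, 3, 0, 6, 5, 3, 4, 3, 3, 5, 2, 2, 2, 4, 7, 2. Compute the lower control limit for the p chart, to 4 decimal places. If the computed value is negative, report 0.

p̄ = Σdᵢ / (k·n) = 53 / (16 × 50) = 0.06625
LCL = p̄ − 3·√(p̄(1−p̄)/n) = 0.06625 − 3 × 0.03517 = -0.03927 → 0 (negative, so LCL = 0)

0.0000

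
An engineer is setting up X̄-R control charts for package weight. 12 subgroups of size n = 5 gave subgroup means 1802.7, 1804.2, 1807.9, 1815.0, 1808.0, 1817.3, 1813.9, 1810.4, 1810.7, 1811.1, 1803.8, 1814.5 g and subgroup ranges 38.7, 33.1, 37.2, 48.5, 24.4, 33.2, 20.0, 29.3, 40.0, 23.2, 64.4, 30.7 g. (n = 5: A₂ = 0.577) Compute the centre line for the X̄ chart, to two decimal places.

1809.96

X̄̄ = (1802.7 + 1804.2 + 1807.9 + 1815.0 + 1808.0 + 1817.3 + 1813.9 + 1810.4 + 1810.7 + 1811.1 + 1803.8 + 1814.5) / 12 = 21719.5000 / 12 = 1809.9583
CL = X̄̄ = 1809.9583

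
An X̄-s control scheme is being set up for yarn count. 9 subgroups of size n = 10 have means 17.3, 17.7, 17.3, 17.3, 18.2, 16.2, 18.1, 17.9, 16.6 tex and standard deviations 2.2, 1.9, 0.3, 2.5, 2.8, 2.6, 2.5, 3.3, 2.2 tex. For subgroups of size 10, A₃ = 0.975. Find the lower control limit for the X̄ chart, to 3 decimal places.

X̄̄ = (17.3 + 17.7 + 17.3 + 17.3 + 18.2 + 16.2 + 18.1 + 17.9 + 16.6) / 9 = 17.4000
s̄ = (2.2 + 1.9 + 0.3 + 2.5 + 2.8 + 2.6 + 2.5 + 3.3 + 2.2) / 9 = 2.2556
LCL = X̄̄ − A₃·s̄ = 17.4000 − 0.975 × 2.2556 = 15.2008

15.201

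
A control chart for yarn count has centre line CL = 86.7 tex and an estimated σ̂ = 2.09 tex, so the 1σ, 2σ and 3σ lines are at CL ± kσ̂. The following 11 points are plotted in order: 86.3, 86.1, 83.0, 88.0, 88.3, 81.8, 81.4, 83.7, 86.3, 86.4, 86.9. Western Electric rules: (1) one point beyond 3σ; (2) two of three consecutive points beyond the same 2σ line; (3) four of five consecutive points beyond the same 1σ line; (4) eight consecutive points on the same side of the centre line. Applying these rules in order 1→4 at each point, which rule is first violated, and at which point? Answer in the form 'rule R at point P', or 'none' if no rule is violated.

Zone of each point (C = within 1σ̂, B = 1σ̂–2σ̂, A = 2σ̂–3σ̂, * = beyond 3σ̂; sign = side of CL): 1:-C, 2:-C, 3:-B, 4:+C, 5:+C, 6:-A, 7:-A, 8:-B, 9:-C, 10:-C, 11:+C
Rule 2 (two of three consecutive points beyond the same 2σ limit) is satisfied at point 7.

rule 2 at point 7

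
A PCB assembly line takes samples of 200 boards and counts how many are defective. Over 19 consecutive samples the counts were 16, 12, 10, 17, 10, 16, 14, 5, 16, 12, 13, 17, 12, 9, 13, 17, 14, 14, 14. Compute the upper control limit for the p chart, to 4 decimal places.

0.1187

p̄ = Σdᵢ / (k·n) = 251 / (19 × 200) = 0.06605
UCL = p̄ + 3·√(p̄(1−p̄)/n) = 0.06605 + 3 × √(0.06605×0.93395/200) = 0.06605 + 3 × 0.01756 = 0.11874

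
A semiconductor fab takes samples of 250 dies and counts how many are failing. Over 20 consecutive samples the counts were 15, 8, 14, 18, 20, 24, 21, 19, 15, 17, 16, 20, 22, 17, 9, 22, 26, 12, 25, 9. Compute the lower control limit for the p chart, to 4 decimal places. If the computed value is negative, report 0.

p̄ = Σdᵢ / (k·n) = 349 / (20 × 250) = 0.06980
LCL = p̄ − 3·√(p̄(1−p̄)/n) = 0.06980 − 3 × 0.01612 = 0.02145

0.0215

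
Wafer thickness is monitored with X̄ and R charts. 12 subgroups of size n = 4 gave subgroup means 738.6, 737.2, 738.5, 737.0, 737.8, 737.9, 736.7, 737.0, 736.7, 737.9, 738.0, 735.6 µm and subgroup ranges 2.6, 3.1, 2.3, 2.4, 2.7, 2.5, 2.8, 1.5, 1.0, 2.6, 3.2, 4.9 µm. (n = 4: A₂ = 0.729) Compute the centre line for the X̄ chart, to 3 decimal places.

X̄̄ = (738.6 + 737.2 + 738.5 + 737.0 + 737.8 + 737.9 + 736.7 + 737.0 + 736.7 + 737.9 + 738.0 + 735.6) / 12 = 8848.9000 / 12 = 737.4083
CL = X̄̄ = 737.4083

737.408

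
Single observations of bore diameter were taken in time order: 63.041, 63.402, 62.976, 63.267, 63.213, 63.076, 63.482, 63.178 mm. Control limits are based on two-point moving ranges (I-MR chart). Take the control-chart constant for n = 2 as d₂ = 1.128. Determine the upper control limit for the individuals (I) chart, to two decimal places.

X̄ = (63.041 + 63.402 + 62.976 + 63.267 + 63.213 + 63.076 + 63.482 + 63.178) / 8 = 63.2044
Moving ranges: 0.361, 0.426, 0.291, 0.054, 0.137, 0.406, 0.304; M̄R̄ = 1.9790 / 7 = 0.2827
UCL = X̄ + 3·M̄R̄/d₂ = 63.2044 + 3 × 0.2827 / 1.128 = 63.9563

63.96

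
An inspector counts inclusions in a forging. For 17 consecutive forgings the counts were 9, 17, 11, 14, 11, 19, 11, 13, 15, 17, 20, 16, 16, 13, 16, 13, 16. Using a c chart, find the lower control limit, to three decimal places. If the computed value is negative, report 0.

c̄ = (9 + 17 + 11 + 14 + 11 + 19 + 11 + 13 + 15 + 17 + 20 + 16 + 16 + 13 + 16 + 13 + 16) / 17 = 247 / 17 = 14.5294
LCL = c̄ − 3√c̄ = 14.5294 − 3 × 3.8117 = 3.0942

3.094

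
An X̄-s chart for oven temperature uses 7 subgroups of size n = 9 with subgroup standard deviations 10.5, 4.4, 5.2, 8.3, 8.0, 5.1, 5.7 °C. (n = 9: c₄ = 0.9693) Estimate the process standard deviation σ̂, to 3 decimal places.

s̄ = (10.5 + 4.4 + 5.2 + 8.3 + 8.0 + 5.1 + 5.7) / 7 = 6.7429
σ̂ = s̄ / c₄ = 6.7429 / 0.9693 = 6.9564

6.956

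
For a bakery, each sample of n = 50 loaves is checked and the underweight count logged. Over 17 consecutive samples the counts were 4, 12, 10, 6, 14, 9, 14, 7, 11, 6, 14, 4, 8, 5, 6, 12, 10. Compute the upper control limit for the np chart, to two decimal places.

p̄ = Σdᵢ / (k·n) = 152 / (17 × 50) = 0.17882
UCL = np̄ + 3·√(np̄(1−p̄)) = 8.9412 + 3 × √(8.9412×0.82118) = 8.9412 + 3 × 2.7097 = 17.0702

17.07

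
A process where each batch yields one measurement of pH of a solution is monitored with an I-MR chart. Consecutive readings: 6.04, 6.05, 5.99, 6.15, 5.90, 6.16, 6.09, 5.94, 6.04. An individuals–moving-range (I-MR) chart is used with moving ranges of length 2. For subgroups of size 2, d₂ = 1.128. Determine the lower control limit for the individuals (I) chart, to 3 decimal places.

X̄ = (6.04 + 6.05 + 5.99 + 6.15 + 5.90 + 6.16 + 6.09 + 5.94 + 6.04) / 9 = 6.0400
Moving ranges: 0.01, 0.06, 0.16, 0.25, 0.26, 0.07, 0.15, 0.10; M̄R̄ = 1.0600 / 8 = 0.1325
LCL = X̄ − 3·M̄R̄/d₂ = 6.0400 − 3 × 0.1325 / 1.128 = 5.6876

5.688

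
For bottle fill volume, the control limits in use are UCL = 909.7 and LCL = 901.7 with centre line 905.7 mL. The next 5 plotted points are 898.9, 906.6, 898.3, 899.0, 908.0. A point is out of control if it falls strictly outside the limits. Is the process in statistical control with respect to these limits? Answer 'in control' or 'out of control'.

Compare each point to [901.7, 909.7]: sample 1 = 898.9 < LCL; sample 3 = 898.3 < LCL; sample 4 = 899.0 < LCL.

out of control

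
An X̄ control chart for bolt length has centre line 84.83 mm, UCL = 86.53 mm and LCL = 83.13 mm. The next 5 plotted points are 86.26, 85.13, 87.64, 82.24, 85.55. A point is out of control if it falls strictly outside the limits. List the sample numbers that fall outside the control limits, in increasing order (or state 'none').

3, 4

Compare each point to [83.13, 86.53]: sample 3 = 87.64 > UCL; sample 4 = 82.24 < LCL.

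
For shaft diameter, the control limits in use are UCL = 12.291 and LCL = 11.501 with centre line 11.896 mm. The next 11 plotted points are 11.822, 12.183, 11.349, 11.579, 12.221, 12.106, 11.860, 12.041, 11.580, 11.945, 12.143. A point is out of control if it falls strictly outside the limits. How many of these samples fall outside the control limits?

Compare each point to [11.501, 12.291]: sample 3 = 11.349 < LCL.

1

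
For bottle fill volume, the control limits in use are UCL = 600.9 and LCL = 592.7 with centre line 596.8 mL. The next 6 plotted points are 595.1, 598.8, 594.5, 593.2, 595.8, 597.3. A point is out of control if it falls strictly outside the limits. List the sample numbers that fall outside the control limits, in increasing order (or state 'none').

none

All 6 points lie within [592.7, 600.9].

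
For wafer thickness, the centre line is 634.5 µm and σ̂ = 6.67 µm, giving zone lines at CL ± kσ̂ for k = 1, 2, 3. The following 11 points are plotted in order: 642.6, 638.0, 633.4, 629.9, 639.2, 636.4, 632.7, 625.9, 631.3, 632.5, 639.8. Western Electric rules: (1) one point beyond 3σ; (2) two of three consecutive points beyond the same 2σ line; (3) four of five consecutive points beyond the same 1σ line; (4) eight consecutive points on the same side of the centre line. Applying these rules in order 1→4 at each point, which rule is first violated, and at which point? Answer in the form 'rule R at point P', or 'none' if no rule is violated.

none

Zone of each point (C = within 1σ̂, B = 1σ̂–2σ̂, A = 2σ̂–3σ̂, * = beyond 3σ̂; sign = side of CL): 1:+B, 2:+C, 3:-C, 4:-C, 5:+C, 6:+C, 7:-C, 8:-B, 9:-C, 10:-C, 11:+C
No rule fires across all 11 points.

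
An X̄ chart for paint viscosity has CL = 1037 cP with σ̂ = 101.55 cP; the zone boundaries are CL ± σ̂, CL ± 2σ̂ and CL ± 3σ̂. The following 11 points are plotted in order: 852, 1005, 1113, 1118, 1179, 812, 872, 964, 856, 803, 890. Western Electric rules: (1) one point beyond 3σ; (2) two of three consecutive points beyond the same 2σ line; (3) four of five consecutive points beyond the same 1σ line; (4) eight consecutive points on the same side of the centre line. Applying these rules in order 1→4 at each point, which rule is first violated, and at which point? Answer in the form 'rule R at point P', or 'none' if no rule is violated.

rule 3 at point 10

Zone of each point (C = within 1σ̂, B = 1σ̂–2σ̂, A = 2σ̂–3σ̂, * = beyond 3σ̂; sign = side of CL): 1:-B, 2:-C, 3:+C, 4:+C, 5:+B, 6:-A, 7:-B, 8:-C, 9:-B, 10:-A, 11:-B
Rule 3 (four of five consecutive points beyond the same 1σ limit) is satisfied at point 10.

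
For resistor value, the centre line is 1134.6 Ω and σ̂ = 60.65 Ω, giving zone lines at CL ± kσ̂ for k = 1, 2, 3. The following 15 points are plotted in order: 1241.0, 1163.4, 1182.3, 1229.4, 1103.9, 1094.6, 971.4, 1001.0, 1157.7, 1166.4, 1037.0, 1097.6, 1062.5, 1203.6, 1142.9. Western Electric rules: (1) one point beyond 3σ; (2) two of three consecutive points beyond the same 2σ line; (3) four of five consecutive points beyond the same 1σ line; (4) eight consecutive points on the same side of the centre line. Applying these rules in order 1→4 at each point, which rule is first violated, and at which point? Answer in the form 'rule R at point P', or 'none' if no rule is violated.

Zone of each point (C = within 1σ̂, B = 1σ̂–2σ̂, A = 2σ̂–3σ̂, * = beyond 3σ̂; sign = side of CL): 1:+B, 2:+C, 3:+C, 4:+B, 5:-C, 6:-C, 7:-A, 8:-A, 9:+C, 10:+C, 11:-B, 12:-C, 13:-B, 14:+B, 15:+C
Rule 2 (two of three consecutive points beyond the same 2σ limit) is satisfied at point 8.

rule 2 at point 8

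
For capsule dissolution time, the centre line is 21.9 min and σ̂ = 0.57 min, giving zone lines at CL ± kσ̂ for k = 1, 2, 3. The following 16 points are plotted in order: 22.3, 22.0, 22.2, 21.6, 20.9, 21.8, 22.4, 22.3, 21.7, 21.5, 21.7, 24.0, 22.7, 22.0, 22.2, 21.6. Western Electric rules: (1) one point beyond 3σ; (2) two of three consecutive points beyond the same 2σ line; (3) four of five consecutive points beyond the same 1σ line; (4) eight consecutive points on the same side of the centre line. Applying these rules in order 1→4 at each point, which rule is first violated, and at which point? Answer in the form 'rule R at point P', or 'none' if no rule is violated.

Zone of each point (C = within 1σ̂, B = 1σ̂–2σ̂, A = 2σ̂–3σ̂, * = beyond 3σ̂; sign = side of CL): 1:+C, 2:+C, 3:+C, 4:-C, 5:-B, 6:-C, 7:+C, 8:+C, 9:-C, 10:-C, 11:-C, 12:+*, 13:+B, 14:+C, 15:+C, 16:-C
Rule 1 (one point beyond the 3σ limits) is satisfied at point 12.

rule 1 at point 12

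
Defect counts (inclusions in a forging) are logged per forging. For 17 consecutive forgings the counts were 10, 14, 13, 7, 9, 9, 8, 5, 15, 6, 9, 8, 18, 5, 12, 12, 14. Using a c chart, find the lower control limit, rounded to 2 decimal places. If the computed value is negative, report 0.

c̄ = (10 + 14 + 13 + 7 + 9 + 9 + 8 + 5 + 15 + 6 + 9 + 8 + 18 + 5 + 12 + 12 + 14) / 17 = 174 / 17 = 10.2353
LCL = c̄ − 3√c̄ = 10.2353 − 3 × 3.1993 = 0.6375

0.64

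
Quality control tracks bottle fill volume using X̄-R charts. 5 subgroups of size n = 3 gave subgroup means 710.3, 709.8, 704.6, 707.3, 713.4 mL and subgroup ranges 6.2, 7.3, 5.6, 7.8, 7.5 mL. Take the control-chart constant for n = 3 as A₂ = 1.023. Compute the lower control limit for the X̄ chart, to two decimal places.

X̄̄ = (710.3 + 709.8 + 704.6 + 707.3 + 713.4) / 5 = 3545.4000 / 5 = 709.0800
R̄ = (6.2 + 7.3 + 5.6 + 7.8 + 7.5) / 5 = 34.4000 / 5 = 6.8800
LCL = X̄̄ − A₂·R̄ = 709.0800 − 1.023 × 6.8800 = 702.0418

702.04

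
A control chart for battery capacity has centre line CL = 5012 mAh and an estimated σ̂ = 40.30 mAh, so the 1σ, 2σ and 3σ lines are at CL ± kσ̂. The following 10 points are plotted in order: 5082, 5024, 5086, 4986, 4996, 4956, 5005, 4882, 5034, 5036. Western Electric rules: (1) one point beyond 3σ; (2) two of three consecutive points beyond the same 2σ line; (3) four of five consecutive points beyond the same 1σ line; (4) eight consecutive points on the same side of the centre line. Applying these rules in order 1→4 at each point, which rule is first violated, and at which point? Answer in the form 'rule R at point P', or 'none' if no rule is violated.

Zone of each point (C = within 1σ̂, B = 1σ̂–2σ̂, A = 2σ̂–3σ̂, * = beyond 3σ̂; sign = side of CL): 1:+B, 2:+C, 3:+B, 4:-C, 5:-C, 6:-B, 7:-C, 8:-*, 9:+C, 10:+C
Rule 1 (one point beyond the 3σ limits) is satisfied at point 8.

rule 1 at point 8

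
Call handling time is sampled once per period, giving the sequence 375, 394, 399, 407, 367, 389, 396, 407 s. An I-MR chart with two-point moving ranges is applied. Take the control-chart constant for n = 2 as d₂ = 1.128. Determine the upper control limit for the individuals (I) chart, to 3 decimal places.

434.303

X̄ = (375 + 394 + 399 + 407 + 367 + 389 + 396 + 407) / 8 = 391.7500
Moving ranges: 19, 5, 8, 40, 22, 7, 11; M̄R̄ = 112.0000 / 7 = 16.0000
UCL = X̄ + 3·M̄R̄/d₂ = 391.7500 + 3 × 16.0000 / 1.128 = 434.3032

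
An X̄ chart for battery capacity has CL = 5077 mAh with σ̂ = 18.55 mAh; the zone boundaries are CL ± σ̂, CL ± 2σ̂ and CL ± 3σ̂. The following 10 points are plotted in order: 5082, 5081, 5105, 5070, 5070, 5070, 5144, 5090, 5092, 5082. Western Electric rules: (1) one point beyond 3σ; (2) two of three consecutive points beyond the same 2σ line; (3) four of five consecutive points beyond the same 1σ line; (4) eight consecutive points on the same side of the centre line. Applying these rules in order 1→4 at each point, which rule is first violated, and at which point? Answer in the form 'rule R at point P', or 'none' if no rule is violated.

rule 1 at point 7

Zone of each point (C = within 1σ̂, B = 1σ̂–2σ̂, A = 2σ̂–3σ̂, * = beyond 3σ̂; sign = side of CL): 1:+C, 2:+C, 3:+B, 4:-C, 5:-C, 6:-C, 7:+*, 8:+C, 9:+C, 10:+C
Rule 1 (one point beyond the 3σ limits) is satisfied at point 7.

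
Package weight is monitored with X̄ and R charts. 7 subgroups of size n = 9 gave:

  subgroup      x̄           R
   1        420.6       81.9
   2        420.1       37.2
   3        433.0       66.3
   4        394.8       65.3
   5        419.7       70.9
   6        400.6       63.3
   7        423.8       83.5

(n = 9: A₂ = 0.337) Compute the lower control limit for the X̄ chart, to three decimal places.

X̄̄ = (420.6 + 420.1 + 433.0 + 394.8 + 419.7 + 400.6 + 423.8) / 7 = 2912.6000 / 7 = 416.0857
R̄ = (81.9 + 37.2 + 66.3 + 65.3 + 70.9 + 63.3 + 83.5) / 7 = 468.4000 / 7 = 66.9143
LCL = X̄̄ − A₂·R̄ = 416.0857 − 0.337 × 66.9143 = 393.5356

393.536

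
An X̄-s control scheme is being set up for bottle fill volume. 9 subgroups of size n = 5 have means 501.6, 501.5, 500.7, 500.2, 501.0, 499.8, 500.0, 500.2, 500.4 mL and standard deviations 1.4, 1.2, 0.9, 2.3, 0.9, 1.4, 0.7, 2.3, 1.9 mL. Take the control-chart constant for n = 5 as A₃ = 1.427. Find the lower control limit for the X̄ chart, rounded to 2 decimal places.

X̄̄ = (501.6 + 501.5 + 500.7 + 500.2 + 501.0 + 499.8 + 500.0 + 500.2 + 500.4) / 9 = 500.6000
s̄ = (1.4 + 1.2 + 0.9 + 2.3 + 0.9 + 1.4 + 0.7 + 2.3 + 1.9) / 9 = 1.4444
LCL = X̄̄ − A₃·s̄ = 500.6000 − 1.427 × 1.4444 = 498.5388

498.54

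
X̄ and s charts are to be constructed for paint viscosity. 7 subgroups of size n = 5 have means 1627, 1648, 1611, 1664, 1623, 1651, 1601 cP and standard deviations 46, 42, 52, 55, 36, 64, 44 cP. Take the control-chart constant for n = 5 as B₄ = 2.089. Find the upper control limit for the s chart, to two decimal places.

s̄ = (46 + 42 + 52 + 55 + 36 + 64 + 44) / 7 = 48.4286
UCL_s = B₄·s̄ = 2.089 × 48.4286 = 101.1673

101.17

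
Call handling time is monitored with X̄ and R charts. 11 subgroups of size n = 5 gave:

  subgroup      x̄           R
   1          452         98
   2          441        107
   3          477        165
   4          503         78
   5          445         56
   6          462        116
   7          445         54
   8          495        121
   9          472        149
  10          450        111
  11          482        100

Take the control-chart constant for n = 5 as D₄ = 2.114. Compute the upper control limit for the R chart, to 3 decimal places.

221.970

R̄ = (98 + 107 + 165 + 78 + 56 + 116 + 54 + 121 + 149 + 111 + 100) / 11 = 1155.0000 / 11 = 105.0000
UCL_R = D₄·R̄ = 2.114 × 105.0000 = 221.9700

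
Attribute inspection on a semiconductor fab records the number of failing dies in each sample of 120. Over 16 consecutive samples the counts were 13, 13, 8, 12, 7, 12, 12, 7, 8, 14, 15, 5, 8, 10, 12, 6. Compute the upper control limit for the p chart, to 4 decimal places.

p̄ = Σdᵢ / (k·n) = 162 / (16 × 120) = 0.08438
UCL = p̄ + 3·√(p̄(1−p̄)/n) = 0.08438 + 3 × √(0.08438×0.91563/120) = 0.08438 + 3 × 0.02537 = 0.16049

0.1605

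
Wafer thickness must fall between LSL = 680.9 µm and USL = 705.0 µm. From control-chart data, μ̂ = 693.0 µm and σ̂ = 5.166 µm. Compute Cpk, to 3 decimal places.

Cpu = (USL − μ̂) / (3σ̂) = (705.0 − 693.0) / (3 × 5.166) = 0.7743; Cpl = (μ̂ − LSL) / (3σ̂) = (693.0 − 680.9) / (3 × 5.166) = 0.7807; Cpk = min(Cpu, Cpl) = 0.7743

0.774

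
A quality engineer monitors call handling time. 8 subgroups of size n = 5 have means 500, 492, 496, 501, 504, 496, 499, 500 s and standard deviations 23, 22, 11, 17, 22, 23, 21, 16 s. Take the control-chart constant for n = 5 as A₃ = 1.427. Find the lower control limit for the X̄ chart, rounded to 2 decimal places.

X̄̄ = (500 + 492 + 496 + 501 + 504 + 496 + 499 + 500) / 8 = 498.5000
s̄ = (23 + 22 + 11 + 17 + 22 + 23 + 21 + 16) / 8 = 19.3750
LCL = X̄̄ − A₃·s̄ = 498.5000 − 1.427 × 19.3750 = 470.8519

470.85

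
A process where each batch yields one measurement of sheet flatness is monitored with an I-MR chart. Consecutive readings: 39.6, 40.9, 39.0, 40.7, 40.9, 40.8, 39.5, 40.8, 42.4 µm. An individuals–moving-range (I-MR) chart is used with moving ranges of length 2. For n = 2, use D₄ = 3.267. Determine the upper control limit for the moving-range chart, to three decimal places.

Moving ranges: 1.3, 1.9, 1.7, 0.2, 0.1, 1.3, 1.3, 1.6; M̄R̄ = 9.4000 / 8 = 1.1750
UCL_MR = D₄·M̄R̄ = 3.267 × 1.1750 = 3.8387

3.839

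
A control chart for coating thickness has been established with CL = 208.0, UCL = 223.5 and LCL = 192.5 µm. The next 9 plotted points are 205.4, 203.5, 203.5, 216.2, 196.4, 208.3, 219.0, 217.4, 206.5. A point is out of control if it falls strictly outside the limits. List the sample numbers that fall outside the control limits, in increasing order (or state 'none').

All 9 points lie within [192.5, 223.5].

none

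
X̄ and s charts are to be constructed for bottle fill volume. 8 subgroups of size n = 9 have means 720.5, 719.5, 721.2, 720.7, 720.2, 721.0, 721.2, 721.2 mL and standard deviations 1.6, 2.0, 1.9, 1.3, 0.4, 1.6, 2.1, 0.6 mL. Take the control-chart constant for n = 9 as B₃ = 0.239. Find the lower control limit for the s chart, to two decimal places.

s̄ = (1.6 + 2.0 + 1.9 + 1.3 + 0.4 + 1.6 + 2.1 + 0.6) / 8 = 1.4375
LCL_s = B₃·s̄ = 0.239 × 1.4375 = 0.3436

0.34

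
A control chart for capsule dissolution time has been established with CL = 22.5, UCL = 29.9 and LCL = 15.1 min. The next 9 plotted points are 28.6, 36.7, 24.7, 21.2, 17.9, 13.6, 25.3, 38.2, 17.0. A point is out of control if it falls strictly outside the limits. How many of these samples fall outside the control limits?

Compare each point to [15.1, 29.9]: sample 2 = 36.7 > UCL; sample 6 = 13.6 < LCL; sample 8 = 38.2 > UCL.

3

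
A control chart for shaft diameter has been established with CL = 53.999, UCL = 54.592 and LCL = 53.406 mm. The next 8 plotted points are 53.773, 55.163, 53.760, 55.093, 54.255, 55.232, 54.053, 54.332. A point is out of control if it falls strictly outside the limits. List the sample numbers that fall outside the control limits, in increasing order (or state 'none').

2, 4, 6

Compare each point to [53.406, 54.592]: sample 2 = 55.163 > UCL; sample 4 = 55.093 > UCL; sample 6 = 55.232 > UCL.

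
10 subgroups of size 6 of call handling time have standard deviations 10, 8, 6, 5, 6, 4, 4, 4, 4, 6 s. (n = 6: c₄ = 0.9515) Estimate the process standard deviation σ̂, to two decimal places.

s̄ = (10 + 8 + 6 + 5 + 6 + 4 + 4 + 4 + 4 + 6) / 10 = 5.7000
σ̂ = s̄ / c₄ = 5.7000 / 0.9515 = 5.9905

5.99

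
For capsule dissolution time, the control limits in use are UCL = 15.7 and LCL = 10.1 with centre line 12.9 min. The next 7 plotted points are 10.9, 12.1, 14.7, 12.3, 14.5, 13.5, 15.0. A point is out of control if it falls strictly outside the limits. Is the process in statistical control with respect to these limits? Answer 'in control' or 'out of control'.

All 7 points lie within [10.1, 15.7].

in control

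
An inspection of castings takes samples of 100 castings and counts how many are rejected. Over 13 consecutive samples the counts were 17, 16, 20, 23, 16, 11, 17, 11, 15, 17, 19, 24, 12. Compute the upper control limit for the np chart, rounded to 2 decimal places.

27.98

p̄ = Σdᵢ / (k·n) = 218 / (13 × 100) = 0.16769
UCL = np̄ + 3·√(np̄(1−p̄)) = 16.7692 + 3 × √(16.7692×0.83231) = 16.7692 + 3 × 3.7359 = 27.9770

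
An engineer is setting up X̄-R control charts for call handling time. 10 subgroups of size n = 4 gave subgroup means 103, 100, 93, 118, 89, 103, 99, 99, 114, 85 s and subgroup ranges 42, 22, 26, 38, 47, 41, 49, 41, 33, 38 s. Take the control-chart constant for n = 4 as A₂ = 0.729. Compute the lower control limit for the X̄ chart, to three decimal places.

72.817

X̄̄ = (103 + 100 + 93 + 118 + 89 + 103 + 99 + 99 + 114 + 85) / 10 = 1003.0000 / 10 = 100.3000
R̄ = (42 + 22 + 26 + 38 + 47 + 41 + 49 + 41 + 33 + 38) / 10 = 377.0000 / 10 = 37.7000
LCL = X̄̄ − A₂·R̄ = 100.3000 − 0.729 × 37.7000 = 72.8167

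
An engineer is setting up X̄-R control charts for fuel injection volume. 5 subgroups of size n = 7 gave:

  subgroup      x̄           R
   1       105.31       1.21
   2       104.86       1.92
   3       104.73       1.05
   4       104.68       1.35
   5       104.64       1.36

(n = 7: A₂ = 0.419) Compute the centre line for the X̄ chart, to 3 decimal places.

104.844

X̄̄ = (105.31 + 104.86 + 104.73 + 104.68 + 104.64) / 5 = 524.2200 / 5 = 104.8440
CL = X̄̄ = 104.8440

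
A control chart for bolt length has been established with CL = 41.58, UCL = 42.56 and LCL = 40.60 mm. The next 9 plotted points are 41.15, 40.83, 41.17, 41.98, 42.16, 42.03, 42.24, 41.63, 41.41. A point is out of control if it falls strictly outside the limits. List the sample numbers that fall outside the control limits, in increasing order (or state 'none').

All 9 points lie within [40.60, 42.56].

none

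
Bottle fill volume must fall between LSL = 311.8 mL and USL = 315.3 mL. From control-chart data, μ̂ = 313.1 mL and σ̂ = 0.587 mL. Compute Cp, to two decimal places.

0.99

Cp = (USL − LSL) / (6σ̂) = (315.3 − 311.8) / (6 × 0.587) = 3.5000 / 3.5220 = 0.9938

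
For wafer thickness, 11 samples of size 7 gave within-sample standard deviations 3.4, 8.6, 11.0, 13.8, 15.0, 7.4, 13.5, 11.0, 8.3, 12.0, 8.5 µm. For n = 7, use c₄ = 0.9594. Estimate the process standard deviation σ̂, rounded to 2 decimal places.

s̄ = (3.4 + 8.6 + 11.0 + 13.8 + 15.0 + 7.4 + 13.5 + 11.0 + 8.3 + 12.0 + 8.5) / 11 = 10.2273
σ̂ = s̄ / c₄ = 10.2273 / 0.9594 = 10.6601

10.66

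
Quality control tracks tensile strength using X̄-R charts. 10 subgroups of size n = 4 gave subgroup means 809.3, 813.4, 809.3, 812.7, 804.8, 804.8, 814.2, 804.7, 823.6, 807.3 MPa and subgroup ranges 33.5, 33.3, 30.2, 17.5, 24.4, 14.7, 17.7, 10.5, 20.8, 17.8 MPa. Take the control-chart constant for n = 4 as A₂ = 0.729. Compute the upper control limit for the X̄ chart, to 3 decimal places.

826.477

X̄̄ = (809.3 + 813.4 + 809.3 + 812.7 + 804.8 + 804.8 + 814.2 + 804.7 + 823.6 + 807.3) / 10 = 8104.1000 / 10 = 810.4100
R̄ = (33.5 + 33.3 + 30.2 + 17.5 + 24.4 + 14.7 + 17.7 + 10.5 + 20.8 + 17.8) / 10 = 220.4000 / 10 = 22.0400
UCL = X̄̄ + A₂·R̄ = 810.4100 + 0.729 × 22.0400 = 826.4772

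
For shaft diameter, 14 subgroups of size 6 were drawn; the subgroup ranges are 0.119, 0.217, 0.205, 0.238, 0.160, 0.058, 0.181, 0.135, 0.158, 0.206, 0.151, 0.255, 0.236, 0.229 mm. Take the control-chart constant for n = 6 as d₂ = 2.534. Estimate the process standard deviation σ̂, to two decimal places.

R̄ = (0.119 + 0.217 + 0.205 + 0.238 + 0.160 + 0.058 + 0.181 + 0.135 + 0.158 + 0.206 + 0.151 + 0.255 + 0.236 + 0.229) / 14 = 0.1820
σ̂ = R̄ / d₂ = 0.1820 / 2.534 = 0.0718

0.07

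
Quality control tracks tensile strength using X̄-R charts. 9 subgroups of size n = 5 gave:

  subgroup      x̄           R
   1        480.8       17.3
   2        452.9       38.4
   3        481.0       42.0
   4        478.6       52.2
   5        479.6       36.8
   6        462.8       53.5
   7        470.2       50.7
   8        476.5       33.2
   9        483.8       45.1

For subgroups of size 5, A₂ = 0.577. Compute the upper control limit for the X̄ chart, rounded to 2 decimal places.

497.69

X̄̄ = (480.8 + 452.9 + 481.0 + 478.6 + 479.6 + 462.8 + 470.2 + 476.5 + 483.8) / 9 = 4266.2000 / 9 = 474.0222
R̄ = (17.3 + 38.4 + 42.0 + 52.2 + 36.8 + 53.5 + 50.7 + 33.2 + 45.1) / 9 = 369.2000 / 9 = 41.0222
UCL = X̄̄ + A₂·R̄ = 474.0222 + 0.577 × 41.0222 = 497.6920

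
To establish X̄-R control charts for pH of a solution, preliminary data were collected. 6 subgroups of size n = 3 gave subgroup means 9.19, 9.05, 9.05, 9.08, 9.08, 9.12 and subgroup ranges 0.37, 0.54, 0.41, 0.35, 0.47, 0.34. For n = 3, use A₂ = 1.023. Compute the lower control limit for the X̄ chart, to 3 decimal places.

X̄̄ = (9.19 + 9.05 + 9.05 + 9.08 + 9.08 + 9.12) / 6 = 54.5700 / 6 = 9.0950
R̄ = (0.37 + 0.54 + 0.41 + 0.35 + 0.47 + 0.34) / 6 = 2.4800 / 6 = 0.4133
LCL = X̄̄ − A₂·R̄ = 9.0950 − 1.023 × 0.4133 = 8.6722

8.672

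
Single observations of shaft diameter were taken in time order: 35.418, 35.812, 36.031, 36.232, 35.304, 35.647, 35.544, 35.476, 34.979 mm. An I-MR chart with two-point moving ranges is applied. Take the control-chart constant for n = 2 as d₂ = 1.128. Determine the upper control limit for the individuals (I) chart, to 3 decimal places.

X̄ = (35.418 + 35.812 + 36.031 + 36.232 + 35.304 + 35.647 + 35.544 + 35.476 + 34.979) / 9 = 35.6048
Moving ranges: 0.394, 0.219, 0.201, 0.928, 0.343, 0.103, 0.068, 0.497; M̄R̄ = 2.7530 / 8 = 0.3441
UCL = X̄ + 3·M̄R̄/d₂ = 35.6048 + 3 × 0.3441 / 1.128 = 36.5200

36.520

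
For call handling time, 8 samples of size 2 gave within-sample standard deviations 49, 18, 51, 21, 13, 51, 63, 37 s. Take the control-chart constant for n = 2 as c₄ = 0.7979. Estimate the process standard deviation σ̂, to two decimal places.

s̄ = (49 + 18 + 51 + 21 + 13 + 51 + 63 + 37) / 8 = 37.8750
σ̂ = s̄ / c₄ = 37.8750 / 0.7979 = 47.4684

47.47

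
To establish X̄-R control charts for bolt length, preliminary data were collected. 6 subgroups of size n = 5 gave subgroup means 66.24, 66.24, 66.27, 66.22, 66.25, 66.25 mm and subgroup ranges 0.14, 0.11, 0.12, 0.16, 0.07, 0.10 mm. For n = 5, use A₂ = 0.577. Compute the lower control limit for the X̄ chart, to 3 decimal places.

66.178

X̄̄ = (66.24 + 66.24 + 66.27 + 66.22 + 66.25 + 66.25) / 6 = 397.4700 / 6 = 66.2450
R̄ = (0.14 + 0.11 + 0.12 + 0.16 + 0.07 + 0.10) / 6 = 0.7000 / 6 = 0.1167
LCL = X̄̄ − A₂·R̄ = 66.2450 − 0.577 × 0.1167 = 66.1777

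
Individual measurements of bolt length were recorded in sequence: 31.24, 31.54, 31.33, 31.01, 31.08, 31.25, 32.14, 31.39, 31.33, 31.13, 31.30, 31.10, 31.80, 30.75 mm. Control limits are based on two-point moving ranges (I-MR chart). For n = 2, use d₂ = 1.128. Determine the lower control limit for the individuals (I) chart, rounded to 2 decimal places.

30.27

X̄ = (31.24 + 31.54 + 31.33 + 31.01 + 31.08 + 31.25 + 32.14 + 31.39 + 31.33 + 31.13 + 31.30 + 31.10 + 31.80 + 30.75) / 14 = 31.3136
Moving ranges: 0.30, 0.21, 0.32, 0.07, 0.17, 0.89, 0.75, 0.06, 0.20, 0.17, 0.20, 0.70, 1.05; M̄R̄ = 5.0900 / 13 = 0.3915
LCL = X̄ − 3·M̄R̄/d₂ = 31.3136 − 3 × 0.3915 / 1.128 = 30.2722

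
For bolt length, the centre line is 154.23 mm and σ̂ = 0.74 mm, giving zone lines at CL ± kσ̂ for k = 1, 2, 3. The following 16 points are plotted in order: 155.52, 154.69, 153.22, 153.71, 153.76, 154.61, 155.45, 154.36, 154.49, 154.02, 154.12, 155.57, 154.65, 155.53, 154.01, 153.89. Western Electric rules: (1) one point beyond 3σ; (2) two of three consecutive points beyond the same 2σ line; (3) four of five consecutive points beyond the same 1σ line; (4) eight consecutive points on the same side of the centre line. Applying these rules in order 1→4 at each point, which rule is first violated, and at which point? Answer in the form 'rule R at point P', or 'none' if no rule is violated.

none

Zone of each point (C = within 1σ̂, B = 1σ̂–2σ̂, A = 2σ̂–3σ̂, * = beyond 3σ̂; sign = side of CL): 1:+B, 2:+C, 3:-B, 4:-C, 5:-C, 6:+C, 7:+B, 8:+C, 9:+C, 10:-C, 11:-C, 12:+B, 13:+C, 14:+B, 15:-C, 16:-C
No rule fires across all 16 points.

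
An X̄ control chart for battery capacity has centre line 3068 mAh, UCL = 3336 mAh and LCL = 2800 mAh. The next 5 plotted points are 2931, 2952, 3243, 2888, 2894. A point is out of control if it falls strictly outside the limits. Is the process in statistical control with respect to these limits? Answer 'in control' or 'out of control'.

in control

All 5 points lie within [2800, 3336].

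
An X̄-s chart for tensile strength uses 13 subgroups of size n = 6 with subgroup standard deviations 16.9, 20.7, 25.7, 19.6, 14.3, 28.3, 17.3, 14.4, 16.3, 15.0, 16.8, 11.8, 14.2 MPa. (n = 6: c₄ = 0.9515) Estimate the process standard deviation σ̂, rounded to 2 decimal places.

18.70

s̄ = (16.9 + 20.7 + 25.7 + 19.6 + 14.3 + 28.3 + 17.3 + 14.4 + 16.3 + 15.0 + 16.8 + 11.8 + 14.2) / 13 = 17.7923
σ̂ = s̄ / c₄ = 17.7923 / 0.9515 = 18.6992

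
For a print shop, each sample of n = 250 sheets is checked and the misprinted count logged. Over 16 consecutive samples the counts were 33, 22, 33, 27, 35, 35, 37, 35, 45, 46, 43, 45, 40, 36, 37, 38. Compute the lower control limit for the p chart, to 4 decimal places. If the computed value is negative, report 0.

0.0796

p̄ = Σdᵢ / (k·n) = 587 / (16 × 250) = 0.14675
LCL = p̄ − 3·√(p̄(1−p̄)/n) = 0.14675 − 3 × 0.02238 = 0.07961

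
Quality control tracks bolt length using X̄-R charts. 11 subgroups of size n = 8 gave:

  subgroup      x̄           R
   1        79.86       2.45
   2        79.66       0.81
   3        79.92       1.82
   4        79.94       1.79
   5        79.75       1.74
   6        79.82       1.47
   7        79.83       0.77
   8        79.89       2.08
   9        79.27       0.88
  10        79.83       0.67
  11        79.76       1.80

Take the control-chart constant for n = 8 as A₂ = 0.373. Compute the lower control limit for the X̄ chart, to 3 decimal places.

X̄̄ = (79.86 + 79.66 + 79.92 + 79.94 + 79.75 + 79.82 + 79.83 + 79.89 + 79.27 + 79.83 + 79.76) / 11 = 877.5300 / 11 = 79.7755
R̄ = (2.45 + 0.81 + 1.82 + 1.79 + 1.74 + 1.47 + 0.77 + 2.08 + 0.88 + 0.67 + 1.80) / 11 = 16.2800 / 11 = 1.4800
LCL = X̄̄ − A₂·R̄ = 79.7755 − 0.373 × 1.4800 = 79.2234

79.223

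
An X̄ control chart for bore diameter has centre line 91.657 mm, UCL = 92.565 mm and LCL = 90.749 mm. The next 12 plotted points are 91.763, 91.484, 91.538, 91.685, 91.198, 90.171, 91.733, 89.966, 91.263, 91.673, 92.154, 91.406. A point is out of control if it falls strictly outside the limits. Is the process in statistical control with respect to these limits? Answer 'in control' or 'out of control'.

out of control

Compare each point to [90.749, 92.565]: sample 6 = 90.171 < LCL; sample 8 = 89.966 < LCL.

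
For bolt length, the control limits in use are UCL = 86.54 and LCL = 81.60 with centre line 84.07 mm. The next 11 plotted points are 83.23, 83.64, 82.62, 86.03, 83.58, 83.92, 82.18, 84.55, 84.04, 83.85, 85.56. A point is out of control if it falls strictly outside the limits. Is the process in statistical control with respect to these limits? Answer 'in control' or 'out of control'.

All 11 points lie within [81.60, 86.54].

in control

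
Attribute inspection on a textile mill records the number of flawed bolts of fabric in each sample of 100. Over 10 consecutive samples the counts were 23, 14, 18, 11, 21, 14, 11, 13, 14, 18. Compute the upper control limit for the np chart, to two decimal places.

p̄ = Σdᵢ / (k·n) = 157 / (10 × 100) = 0.15700
UCL = np̄ + 3·√(np̄(1−p̄)) = 15.7000 + 3 × √(15.7000×0.84300) = 15.7000 + 3 × 3.6380 = 26.6140

26.61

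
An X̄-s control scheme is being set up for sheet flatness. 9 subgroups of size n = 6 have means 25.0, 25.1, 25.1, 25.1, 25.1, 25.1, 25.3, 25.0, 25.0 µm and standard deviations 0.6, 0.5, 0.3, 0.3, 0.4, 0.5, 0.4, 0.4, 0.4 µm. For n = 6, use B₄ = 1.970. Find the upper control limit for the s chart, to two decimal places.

s̄ = (0.6 + 0.5 + 0.3 + 0.3 + 0.4 + 0.5 + 0.4 + 0.4 + 0.4) / 9 = 0.4222
UCL_s = B₄·s̄ = 1.970 × 0.4222 = 0.8318

0.83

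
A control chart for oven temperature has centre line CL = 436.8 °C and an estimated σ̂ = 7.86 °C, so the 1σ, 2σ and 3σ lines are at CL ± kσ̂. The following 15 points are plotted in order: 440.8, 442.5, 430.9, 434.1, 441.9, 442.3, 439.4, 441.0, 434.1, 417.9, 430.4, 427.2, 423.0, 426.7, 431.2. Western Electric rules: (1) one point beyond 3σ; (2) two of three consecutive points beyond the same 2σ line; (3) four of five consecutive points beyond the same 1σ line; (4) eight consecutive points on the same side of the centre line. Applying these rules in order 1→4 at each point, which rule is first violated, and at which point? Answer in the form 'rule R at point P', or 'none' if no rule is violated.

Zone of each point (C = within 1σ̂, B = 1σ̂–2σ̂, A = 2σ̂–3σ̂, * = beyond 3σ̂; sign = side of CL): 1:+C, 2:+C, 3:-C, 4:-C, 5:+C, 6:+C, 7:+C, 8:+C, 9:-C, 10:-A, 11:-C, 12:-B, 13:-B, 14:-B, 15:-C
Rule 3 (four of five consecutive points beyond the same 1σ limit) is satisfied at point 14.

rule 3 at point 14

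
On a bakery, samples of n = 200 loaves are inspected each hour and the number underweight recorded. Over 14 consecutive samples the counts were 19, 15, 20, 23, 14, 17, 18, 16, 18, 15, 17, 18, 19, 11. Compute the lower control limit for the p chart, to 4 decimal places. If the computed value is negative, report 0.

0.0263

p̄ = Σdᵢ / (k·n) = 240 / (14 × 200) = 0.08571
LCL = p̄ − 3·√(p̄(1−p̄)/n) = 0.08571 − 3 × 0.01979 = 0.02633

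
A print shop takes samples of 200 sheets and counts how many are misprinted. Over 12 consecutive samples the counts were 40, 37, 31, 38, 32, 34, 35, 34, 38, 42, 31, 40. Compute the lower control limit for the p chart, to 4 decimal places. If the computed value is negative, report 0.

p̄ = Σdᵢ / (k·n) = 432 / (12 × 200) = 0.18000
LCL = p̄ − 3·√(p̄(1−p̄)/n) = 0.18000 − 3 × 0.02717 = 0.09850

0.0985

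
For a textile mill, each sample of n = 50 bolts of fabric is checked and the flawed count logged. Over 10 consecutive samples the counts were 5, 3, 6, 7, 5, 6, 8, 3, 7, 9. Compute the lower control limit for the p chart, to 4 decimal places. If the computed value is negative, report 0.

0.0000

p̄ = Σdᵢ / (k·n) = 59 / (10 × 50) = 0.11800
LCL = p̄ − 3·√(p̄(1−p̄)/n) = 0.11800 − 3 × 0.04562 = -0.01887 → 0 (negative, so LCL = 0)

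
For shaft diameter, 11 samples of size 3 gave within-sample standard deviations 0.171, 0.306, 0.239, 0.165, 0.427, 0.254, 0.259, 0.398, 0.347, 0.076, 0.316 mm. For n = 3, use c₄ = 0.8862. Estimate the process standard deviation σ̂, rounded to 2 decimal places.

s̄ = (0.171 + 0.306 + 0.239 + 0.165 + 0.427 + 0.254 + 0.259 + 0.398 + 0.347 + 0.076 + 0.316) / 11 = 0.2689
σ̂ = s̄ / c₄ = 0.2689 / 0.8862 = 0.3034

0.30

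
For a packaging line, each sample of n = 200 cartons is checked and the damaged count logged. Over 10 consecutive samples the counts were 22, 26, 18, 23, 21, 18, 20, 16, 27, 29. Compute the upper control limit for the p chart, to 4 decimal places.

p̄ = Σdᵢ / (k·n) = 220 / (10 × 200) = 0.11000
UCL = p̄ + 3·√(p̄(1−p̄)/n) = 0.11000 + 3 × √(0.11000×0.89000/200) = 0.11000 + 3 × 0.02212 = 0.17637

0.1764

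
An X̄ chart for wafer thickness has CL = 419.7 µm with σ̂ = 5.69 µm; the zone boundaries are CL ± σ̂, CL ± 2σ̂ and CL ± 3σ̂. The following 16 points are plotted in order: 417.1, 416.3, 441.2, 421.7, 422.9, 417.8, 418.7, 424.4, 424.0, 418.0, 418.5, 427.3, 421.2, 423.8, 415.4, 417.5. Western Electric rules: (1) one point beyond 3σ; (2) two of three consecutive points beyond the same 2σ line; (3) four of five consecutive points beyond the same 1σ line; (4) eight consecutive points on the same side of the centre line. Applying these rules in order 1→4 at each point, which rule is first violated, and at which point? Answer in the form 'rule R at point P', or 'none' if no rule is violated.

Zone of each point (C = within 1σ̂, B = 1σ̂–2σ̂, A = 2σ̂–3σ̂, * = beyond 3σ̂; sign = side of CL): 1:-C, 2:-C, 3:+*, 4:+C, 5:+C, 6:-C, 7:-C, 8:+C, 9:+C, 10:-C, 11:-C, 12:+B, 13:+C, 14:+C, 15:-C, 16:-C
Rule 1 (one point beyond the 3σ limits) is satisfied at point 3.

rule 1 at point 3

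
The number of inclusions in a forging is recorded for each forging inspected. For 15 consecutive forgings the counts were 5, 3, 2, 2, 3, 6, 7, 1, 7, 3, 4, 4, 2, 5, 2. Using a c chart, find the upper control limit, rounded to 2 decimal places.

9.53

c̄ = (5 + 3 + 2 + 2 + 3 + 6 + 7 + 1 + 7 + 3 + 4 + 4 + 2 + 5 + 2) / 15 = 56 / 15 = 3.7333
UCL = c̄ + 3√c̄ = 3.7333 + 3 × √3.7333 = 3.7333 + 3 × 1.9322 = 9.5299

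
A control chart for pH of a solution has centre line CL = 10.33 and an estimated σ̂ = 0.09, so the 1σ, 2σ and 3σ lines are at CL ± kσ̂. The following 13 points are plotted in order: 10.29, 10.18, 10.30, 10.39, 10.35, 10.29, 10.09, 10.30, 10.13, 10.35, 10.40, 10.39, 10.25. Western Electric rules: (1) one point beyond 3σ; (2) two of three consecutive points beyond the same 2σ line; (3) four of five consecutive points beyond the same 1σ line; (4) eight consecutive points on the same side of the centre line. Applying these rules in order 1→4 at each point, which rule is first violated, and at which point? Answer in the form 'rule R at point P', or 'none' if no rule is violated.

rule 2 at point 9

Zone of each point (C = within 1σ̂, B = 1σ̂–2σ̂, A = 2σ̂–3σ̂, * = beyond 3σ̂; sign = side of CL): 1:-C, 2:-B, 3:-C, 4:+C, 5:+C, 6:-C, 7:-A, 8:-C, 9:-A, 10:+C, 11:+C, 12:+C, 13:-C
Rule 2 (two of three consecutive points beyond the same 2σ limit) is satisfied at point 9.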